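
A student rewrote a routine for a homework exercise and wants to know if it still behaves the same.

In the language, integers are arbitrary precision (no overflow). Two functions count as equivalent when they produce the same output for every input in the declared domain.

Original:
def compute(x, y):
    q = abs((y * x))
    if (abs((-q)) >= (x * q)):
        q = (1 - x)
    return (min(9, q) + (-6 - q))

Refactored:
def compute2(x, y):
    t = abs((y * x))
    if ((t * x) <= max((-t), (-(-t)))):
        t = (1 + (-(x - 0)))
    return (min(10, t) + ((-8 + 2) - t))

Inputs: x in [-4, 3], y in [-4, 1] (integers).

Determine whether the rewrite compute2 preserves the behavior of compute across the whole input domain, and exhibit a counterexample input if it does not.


Try x=3, y=-4.
compute: q becomes 12; next (abs((-q)) >= (x * q)) evaluates to false; next final value -9
compute2: t becomes 12; next ((t * x) <= max((-t), (-(-t)))) evaluates to false; next final value -8
-9 vs -8 — the two versions disagree here.
verdict: not equivalent; witness: x=3, y=-4


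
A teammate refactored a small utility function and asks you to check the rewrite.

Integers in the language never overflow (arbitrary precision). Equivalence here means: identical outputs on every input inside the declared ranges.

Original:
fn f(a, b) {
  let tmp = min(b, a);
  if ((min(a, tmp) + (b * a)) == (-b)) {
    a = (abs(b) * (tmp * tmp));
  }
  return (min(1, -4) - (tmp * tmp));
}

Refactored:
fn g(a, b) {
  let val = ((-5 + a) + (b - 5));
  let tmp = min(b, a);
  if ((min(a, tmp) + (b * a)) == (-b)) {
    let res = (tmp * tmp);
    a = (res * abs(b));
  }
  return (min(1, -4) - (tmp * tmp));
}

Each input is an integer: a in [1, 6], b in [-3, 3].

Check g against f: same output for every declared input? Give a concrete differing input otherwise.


Comparing the listings, the differences include: statement counts differ, local variable names differ, constant usage differs, arithmetic usage differs.
One worked example (a=2, b=2) — f: tmp=2, then ((min(a, tmp) + (b * a)) == (-b)) is false, then returns -8; g: val=-6, then tmp=2, then ((min(a, tmp) + (b * a)) == (-b)) is false, then returns -8; agreement on -8.
Checked all 42 inputs in the declared domain: the outputs agree on every one.
verdict: equivalent


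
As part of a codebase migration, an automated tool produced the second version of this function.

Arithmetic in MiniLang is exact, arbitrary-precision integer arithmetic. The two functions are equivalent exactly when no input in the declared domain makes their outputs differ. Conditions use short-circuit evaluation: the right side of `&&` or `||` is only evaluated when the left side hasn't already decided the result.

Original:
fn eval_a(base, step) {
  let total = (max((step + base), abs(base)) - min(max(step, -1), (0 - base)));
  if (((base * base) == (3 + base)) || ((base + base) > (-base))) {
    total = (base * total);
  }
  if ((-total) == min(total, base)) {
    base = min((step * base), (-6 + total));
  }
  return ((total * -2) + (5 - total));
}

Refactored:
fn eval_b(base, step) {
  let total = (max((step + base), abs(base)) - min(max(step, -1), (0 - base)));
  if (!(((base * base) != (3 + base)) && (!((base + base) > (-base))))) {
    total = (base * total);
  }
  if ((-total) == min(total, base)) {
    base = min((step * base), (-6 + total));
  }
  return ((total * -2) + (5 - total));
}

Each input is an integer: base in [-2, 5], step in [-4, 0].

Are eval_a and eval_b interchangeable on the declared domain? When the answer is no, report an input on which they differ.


Equivalent — the differences include boolean connective usage differs, and comparison usage differs, yet no declared input distinguishes the two.
One worked example (base=4, step=-3) — eval_a: total := 8 | (((base * base) == (3 + base)) || ((base + base) > (-base))): true | total := 32 | ((-total) == min(total, base)): false | result -91; eval_b: total := 8 | (!(((base * base) != (3 + base)) && (!((base + base) > (-base))))): true | total := 32 | ((-total) == min(total, base)): false | result -91; agreement on -91.
Every one of the 40 inputs gives matching results.
verdict: equivalent


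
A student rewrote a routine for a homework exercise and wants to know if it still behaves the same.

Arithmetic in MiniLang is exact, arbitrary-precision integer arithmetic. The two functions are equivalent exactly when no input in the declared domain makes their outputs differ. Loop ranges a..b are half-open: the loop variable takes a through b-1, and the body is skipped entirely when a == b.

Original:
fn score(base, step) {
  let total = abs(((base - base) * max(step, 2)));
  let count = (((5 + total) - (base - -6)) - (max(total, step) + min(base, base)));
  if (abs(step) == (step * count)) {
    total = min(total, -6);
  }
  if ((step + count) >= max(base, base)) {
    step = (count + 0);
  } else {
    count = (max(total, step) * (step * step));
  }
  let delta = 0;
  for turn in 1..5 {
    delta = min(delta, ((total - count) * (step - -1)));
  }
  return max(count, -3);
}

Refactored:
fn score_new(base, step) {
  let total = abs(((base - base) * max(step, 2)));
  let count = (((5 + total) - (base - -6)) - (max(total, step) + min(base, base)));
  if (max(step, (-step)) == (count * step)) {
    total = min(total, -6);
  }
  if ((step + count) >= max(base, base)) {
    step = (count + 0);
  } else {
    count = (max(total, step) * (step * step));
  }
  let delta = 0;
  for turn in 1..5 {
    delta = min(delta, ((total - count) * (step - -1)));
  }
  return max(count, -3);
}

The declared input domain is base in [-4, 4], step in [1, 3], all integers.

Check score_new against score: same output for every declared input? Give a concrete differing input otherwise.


Side by side, the visible changes include: min/max/abs usage differs.
Spot check at base=-2, step=1 — score: total=0, then count=2, then (abs(step) == (step * count)) is false, then ((step + count) >= max(base, base)) is true, then step=2, then delta=0, then (turn=1), then delta=-6, then (turn=2), then delta=-6, then (turn=3), then delta=-6, then (turn=4), then delta=-6, then returns 2. score_new: total=0, then count=2, then (max(step, (-step)) == (count * step)) is false, then ((step + count) >= max(base, base)) is true, then step=2, then delta=0, then (turn=1), then delta=-6, then (turn=2), then delta=-6, then (turn=3), then delta=-6, then (turn=4), then delta=-6, then returns 2. Both give 2.
An exhaustive pass over the 27 declared inputs shows identical outputs.
verdict: equivalent


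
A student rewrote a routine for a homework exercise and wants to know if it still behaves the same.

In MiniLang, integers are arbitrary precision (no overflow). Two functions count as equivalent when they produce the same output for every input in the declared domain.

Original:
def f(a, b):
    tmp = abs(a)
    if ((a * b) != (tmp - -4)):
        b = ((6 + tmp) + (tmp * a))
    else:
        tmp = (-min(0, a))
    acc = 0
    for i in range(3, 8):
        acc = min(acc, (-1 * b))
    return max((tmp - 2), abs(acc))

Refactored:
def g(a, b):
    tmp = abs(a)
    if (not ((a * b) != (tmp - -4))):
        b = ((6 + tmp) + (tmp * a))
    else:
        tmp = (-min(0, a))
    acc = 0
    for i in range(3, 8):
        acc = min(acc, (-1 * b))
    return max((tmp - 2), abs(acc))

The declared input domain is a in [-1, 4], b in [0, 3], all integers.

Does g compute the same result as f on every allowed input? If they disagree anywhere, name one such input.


Try a=-1, b=0.
f: tmp = 1; ((a * b) != (tmp - -4)) -> true; b = 6; acc = 0; [i=3]; acc = -6; [i=4]; acc = -6; [i=5]; acc = -6; [i=6]; acc = -6; [i=7]; acc = -6; return 6
g: tmp = 1; (not ((a * b) != (tmp - -4))) -> false; tmp = 1; acc = 0; [i=3]; acc = 0; [i=4]; acc = 0; [i=5]; acc = 0; [i=6]; acc = 0; [i=7]; acc = 0; return 0
6 against 0: the behavior changed.
verdict: not equivalent; witness: a=-1, b=0


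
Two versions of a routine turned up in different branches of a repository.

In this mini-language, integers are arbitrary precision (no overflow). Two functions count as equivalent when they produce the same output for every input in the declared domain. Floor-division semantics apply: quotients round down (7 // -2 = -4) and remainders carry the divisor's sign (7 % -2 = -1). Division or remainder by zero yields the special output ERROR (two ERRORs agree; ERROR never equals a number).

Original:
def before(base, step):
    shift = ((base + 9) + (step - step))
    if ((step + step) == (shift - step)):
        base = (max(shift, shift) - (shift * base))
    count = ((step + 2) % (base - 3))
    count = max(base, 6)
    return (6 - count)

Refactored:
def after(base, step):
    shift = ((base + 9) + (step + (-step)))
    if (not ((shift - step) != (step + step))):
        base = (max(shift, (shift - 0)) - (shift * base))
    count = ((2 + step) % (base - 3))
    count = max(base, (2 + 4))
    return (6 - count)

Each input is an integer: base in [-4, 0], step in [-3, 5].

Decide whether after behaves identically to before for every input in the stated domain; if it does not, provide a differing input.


This is a faithful refactor — boolean connective usage differs, plus arithmetic usage differs, plus constant usage differs, plus comparison usage differs, but the computed results match everywhere.
One worked example (base=0, step=3) — before: shift = 9; ((step + step) == (shift - step)) -> true; base = 9; count = 5; count = 9; return -3; after: shift = 9; (not ((shift - step) != (step + step))) -> true; base = 9; count = 5; count = 9; return -3; agreement on -3.
Sweeping the whole domain (45 inputs) finds no disagreement.
verdict: equivalent


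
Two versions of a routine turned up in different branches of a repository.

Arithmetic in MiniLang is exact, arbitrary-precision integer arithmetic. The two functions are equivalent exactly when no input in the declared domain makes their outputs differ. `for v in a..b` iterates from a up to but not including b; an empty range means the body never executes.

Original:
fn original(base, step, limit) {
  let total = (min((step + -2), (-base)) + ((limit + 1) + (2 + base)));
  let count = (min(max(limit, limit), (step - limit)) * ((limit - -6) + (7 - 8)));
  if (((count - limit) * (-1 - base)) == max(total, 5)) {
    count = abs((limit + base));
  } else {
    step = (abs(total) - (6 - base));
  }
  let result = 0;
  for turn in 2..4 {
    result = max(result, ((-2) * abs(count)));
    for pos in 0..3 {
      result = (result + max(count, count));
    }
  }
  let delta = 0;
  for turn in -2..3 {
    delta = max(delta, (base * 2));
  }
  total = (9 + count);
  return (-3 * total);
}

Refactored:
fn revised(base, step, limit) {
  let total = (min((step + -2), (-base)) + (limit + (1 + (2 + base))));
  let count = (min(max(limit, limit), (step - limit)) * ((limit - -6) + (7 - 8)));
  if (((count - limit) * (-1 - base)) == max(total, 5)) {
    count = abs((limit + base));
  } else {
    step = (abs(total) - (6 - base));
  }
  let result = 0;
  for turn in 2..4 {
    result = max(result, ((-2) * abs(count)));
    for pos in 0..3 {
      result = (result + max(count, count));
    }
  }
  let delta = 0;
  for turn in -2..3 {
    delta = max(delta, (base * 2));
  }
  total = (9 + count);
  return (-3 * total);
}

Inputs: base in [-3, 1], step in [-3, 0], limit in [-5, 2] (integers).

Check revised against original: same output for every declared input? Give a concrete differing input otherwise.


Side by side, the visible changes include: same computation, different form.
One worked example (base=-2, step=0, limit=-4) — original: total=-5, then count=-4, then (((count - limit) * (-1 - base)) == max(total, 5)) is false, then step=-3, then result=0, then (turn=2), then result=0, then (pos=0), then result=-4, then (pos=1), then result=-8, then (pos=2), then result=-12, then (turn=3), then result=-8, then (pos=0), then result=-12, then (pos=1), then result=-16, then (pos=2), then result=-20, then delta=0, then (turn=-2), then delta=0, then (turn=-1), then delta=0, then (turn=0), then delta=0, then (turn=1), then delta=0, then (turn=2), then delta=0, then total=5, then returns -15; revised: total=-5, then count=-4, then (((count - limit) * (-1 - base)) == max(total, 5)) is false, then step=-3, then result=0, then (turn=2), then result=0, then (pos=0), then result=-4, then (pos=1), then result=-8, then (pos=2), then result=-12, then (turn=3), then result=-8, then (pos=0), then result=-12, then (pos=1), then result=-16, then (pos=2), then result=-20, then delta=0, then (turn=-2), then delta=0, then (turn=-1), then delta=0, then (turn=0), then delta=0, then (turn=1), then delta=0, then (turn=2), then delta=0, then total=5, then returns -15; agreement on -15.
Every one of the 160 inputs gives matching results.
verdict: equivalent


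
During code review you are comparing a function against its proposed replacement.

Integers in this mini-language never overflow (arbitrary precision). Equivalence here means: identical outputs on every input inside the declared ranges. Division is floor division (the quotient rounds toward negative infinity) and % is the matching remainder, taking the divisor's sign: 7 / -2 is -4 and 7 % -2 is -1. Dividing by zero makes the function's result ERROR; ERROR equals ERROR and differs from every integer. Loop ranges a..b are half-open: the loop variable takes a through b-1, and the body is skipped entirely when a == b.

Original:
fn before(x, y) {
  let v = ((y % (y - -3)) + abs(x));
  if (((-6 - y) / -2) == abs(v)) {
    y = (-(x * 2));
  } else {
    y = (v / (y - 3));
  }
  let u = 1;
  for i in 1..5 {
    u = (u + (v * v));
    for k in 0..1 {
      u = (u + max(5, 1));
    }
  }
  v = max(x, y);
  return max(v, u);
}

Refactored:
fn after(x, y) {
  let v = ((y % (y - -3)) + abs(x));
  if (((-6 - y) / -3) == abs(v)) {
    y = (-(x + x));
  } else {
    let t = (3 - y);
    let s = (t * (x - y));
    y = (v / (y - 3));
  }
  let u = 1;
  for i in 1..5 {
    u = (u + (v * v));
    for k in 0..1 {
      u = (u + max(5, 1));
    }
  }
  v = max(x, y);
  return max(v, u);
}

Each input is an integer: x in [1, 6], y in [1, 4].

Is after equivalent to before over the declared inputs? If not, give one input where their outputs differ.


Evaluate both at x=1, y=3.
before: v becomes 4; next (((-6 - y) / -2) == abs(v)) evaluates to true; next y becomes -2; next u becomes 1; next at i=1:; next u becomes 17; next at k=0:; next u becomes 22; next at i=2:; next u becomes 38; next at k=0:; next u becomes 43; next at i=3:; next u becomes 59; next at k=0:; next u becomes 64; next at i=4:; next u becomes 80; next at k=0:; next u becomes 85; next v becomes 1; next final value 85
after: v becomes 4; next (((-6 - y) / -3) == abs(v)) evaluates to false; next t becomes 0; next s becomes 0; next hits division by zero so the output is ERROR
85 and ERROR differ, so these are not the same function on this domain.
verdict: not equivalent; witness: x=1, y=3


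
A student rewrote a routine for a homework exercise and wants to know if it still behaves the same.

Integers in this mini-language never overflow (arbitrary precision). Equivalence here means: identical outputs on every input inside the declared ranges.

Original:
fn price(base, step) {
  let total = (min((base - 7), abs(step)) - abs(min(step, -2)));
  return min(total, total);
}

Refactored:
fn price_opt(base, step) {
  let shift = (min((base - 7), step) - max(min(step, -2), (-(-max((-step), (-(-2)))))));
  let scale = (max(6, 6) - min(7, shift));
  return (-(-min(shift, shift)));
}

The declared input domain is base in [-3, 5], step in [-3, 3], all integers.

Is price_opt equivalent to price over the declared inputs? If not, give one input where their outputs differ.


On input base=5, step=-3, price returns -5 while price_opt returns -6.
verdict: not equivalent; witness: base=5, step=-3


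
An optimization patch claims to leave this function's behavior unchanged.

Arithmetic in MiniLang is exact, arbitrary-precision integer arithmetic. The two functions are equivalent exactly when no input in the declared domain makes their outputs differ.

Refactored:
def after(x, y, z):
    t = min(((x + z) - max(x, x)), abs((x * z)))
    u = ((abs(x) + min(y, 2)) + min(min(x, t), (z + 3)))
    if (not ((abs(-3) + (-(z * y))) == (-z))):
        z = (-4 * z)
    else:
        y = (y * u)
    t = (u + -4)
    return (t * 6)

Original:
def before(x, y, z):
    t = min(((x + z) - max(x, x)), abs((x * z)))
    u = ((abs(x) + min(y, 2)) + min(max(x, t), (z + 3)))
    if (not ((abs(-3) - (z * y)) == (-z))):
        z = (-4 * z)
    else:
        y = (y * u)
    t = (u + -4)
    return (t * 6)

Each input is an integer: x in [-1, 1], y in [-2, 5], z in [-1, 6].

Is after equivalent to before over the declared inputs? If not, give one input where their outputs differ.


Try x=-1, y=-2, z=0.
before: t := 0 | u := -1 | (not ((abs(-3) - (z * y)) == (-z))): true | z := 0 | t := -5 | result -30
after: t := 0 | u := -2 | (not ((abs(-3) + (-(z * y))) == (-z))): true | z := 0 | t := -6 | result -36
-30 vs -36 — the two versions disagree here.
verdict: not equivalent; witness: x=-1, y=-2, z=0


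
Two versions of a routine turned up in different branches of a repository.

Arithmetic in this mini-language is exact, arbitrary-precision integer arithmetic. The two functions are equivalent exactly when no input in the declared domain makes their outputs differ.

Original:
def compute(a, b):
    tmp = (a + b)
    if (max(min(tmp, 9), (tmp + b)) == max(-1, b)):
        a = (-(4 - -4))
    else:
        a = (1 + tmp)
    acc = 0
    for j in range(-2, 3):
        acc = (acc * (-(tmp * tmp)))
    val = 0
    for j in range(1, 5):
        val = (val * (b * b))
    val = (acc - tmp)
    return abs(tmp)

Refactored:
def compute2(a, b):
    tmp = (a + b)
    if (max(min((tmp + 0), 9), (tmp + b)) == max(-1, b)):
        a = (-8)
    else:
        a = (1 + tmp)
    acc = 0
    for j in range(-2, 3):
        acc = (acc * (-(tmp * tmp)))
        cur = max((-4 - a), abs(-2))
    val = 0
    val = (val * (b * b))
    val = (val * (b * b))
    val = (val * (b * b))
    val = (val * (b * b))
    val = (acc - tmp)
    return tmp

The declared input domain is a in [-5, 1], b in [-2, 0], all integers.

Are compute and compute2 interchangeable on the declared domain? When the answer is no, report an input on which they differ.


Evaluate both at a=-5, b=-2.
compute: tmp = -7; (max(min(tmp, 9), (tmp + b)) == max(-1, b)) -> false; a = -6; acc = 0; [j=-2]; acc = 0; [j=-1]; acc = 0; [j=0]; acc = 0; [j=1]; acc = 0; [j=2]; acc = 0; val = 0; [j=1]; val = 0; [j=2]; val = 0; [j=3]; val = 0; [j=4]; val = 0; val = 7; return 7
compute2: tmp = -7; (max(min((tmp + 0), 9), (tmp + b)) == max(-1, b)) -> false; a = -6; acc = 0; [j=-2]; acc = 0; cur = 2; [j=-1]; acc = 0; cur = 2; [j=0]; acc = 0; cur = 2; [j=1]; acc = 0; cur = 2; [j=2]; acc = 0; cur = 2; val = 0; val = 0; val = 0; val = 0; val = 0; val = 7; return -7
7 and -7 differ, so these are not the same function on this domain.
verdict: not equivalent; witness: a=-5, b=-2


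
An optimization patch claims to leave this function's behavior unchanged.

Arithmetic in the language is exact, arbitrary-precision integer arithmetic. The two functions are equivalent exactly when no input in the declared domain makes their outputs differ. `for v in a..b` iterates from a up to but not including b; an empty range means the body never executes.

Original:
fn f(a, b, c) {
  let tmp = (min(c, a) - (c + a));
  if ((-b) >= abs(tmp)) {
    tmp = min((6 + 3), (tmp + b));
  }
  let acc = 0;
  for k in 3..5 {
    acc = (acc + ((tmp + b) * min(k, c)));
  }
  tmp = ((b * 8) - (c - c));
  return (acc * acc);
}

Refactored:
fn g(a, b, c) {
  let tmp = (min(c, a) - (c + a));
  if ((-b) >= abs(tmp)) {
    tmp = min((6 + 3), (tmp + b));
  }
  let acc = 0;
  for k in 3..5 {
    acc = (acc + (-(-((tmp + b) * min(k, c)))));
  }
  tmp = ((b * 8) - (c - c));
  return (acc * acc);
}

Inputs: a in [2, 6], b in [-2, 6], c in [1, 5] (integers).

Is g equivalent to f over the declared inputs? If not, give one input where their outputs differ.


Comparing the listings, the differences include: same computation, different form.
Spot check at a=4, b=2, c=5 — f: tmp := -5 | ((-b) >= abs(tmp)): false | acc := 0 | iter k=3: | acc := -9 | iter k=4: | acc := -21 | tmp := 16 | result 441. g: tmp := -5 | ((-b) >= abs(tmp)): false | acc := 0 | iter k=3: | acc := -9 | iter k=4: | acc := -21 | tmp := 16 | result 441. Both give 441.
Checked all 225 inputs in the declared domain: the outputs agree on every one.
verdict: equivalent


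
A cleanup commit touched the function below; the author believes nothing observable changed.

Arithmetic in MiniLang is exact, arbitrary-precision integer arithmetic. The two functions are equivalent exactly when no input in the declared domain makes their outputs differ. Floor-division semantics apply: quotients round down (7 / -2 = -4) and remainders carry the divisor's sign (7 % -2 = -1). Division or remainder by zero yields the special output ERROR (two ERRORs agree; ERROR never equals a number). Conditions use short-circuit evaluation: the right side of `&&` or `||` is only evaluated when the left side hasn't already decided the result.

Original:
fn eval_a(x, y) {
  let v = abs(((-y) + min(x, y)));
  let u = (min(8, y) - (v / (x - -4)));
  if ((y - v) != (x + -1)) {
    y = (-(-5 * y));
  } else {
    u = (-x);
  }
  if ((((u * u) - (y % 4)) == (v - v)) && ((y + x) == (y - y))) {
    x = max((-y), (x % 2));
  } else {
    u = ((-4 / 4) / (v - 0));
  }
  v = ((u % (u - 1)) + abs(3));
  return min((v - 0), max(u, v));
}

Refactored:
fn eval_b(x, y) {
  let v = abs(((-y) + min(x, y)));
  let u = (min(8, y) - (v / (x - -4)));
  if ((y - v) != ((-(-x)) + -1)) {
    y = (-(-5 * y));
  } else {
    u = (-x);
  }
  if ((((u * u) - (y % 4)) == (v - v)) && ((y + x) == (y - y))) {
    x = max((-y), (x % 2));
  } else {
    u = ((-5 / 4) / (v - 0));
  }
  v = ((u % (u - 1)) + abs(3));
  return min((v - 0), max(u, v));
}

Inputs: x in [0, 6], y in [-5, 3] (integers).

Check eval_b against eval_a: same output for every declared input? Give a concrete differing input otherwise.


At x=0, y=1: eval_a gives 2, eval_b gives 1.
verdict: not equivalent; witness: x=0, y=1


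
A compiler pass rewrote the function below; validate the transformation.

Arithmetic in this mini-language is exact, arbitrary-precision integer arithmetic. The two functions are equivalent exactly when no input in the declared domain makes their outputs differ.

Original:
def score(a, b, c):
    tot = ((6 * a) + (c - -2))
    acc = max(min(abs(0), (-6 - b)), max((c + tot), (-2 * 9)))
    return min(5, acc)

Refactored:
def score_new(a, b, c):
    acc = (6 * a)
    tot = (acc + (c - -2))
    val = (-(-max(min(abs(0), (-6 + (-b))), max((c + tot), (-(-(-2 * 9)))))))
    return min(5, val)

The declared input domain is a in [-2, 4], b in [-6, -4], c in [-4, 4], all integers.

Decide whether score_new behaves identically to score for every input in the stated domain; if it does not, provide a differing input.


Equivalent — the differences include statement counts differ; local variable names differ; arithmetic usage differs, yet no declared input distinguishes the two.
Spot check at a=-1, b=-6, c=3 — score: tot=-1, then acc=2, then returns 2. score_new: acc=-6, then tot=-1, then val=2, then returns 2. Both give 2.
An exhaustive pass over the 189 declared inputs shows identical outputs.
verdict: equivalent


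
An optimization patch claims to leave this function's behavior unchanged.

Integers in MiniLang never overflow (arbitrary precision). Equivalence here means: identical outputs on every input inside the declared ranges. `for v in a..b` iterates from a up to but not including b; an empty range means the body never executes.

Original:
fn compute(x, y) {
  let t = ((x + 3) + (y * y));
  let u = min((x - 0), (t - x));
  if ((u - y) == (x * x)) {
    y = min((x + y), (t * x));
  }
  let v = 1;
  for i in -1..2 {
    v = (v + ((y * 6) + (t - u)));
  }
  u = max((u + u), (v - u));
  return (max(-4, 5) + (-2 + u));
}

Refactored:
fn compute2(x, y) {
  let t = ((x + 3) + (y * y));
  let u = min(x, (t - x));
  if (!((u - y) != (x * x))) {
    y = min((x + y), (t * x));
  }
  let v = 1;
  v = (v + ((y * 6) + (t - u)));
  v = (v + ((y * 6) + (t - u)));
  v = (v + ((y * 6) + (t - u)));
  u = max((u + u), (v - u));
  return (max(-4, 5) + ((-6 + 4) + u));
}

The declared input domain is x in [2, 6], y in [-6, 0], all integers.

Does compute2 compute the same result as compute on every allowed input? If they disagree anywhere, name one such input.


Side by side, the visible changes include: boolean connective usage differs; statement counts differ; local variable names differ; comparison usage differs; loop structure differs; constant usage differs; arithmetic usage differs.
As a probe, take x=2, y=-1: compute runs t becomes 6; next u becomes 2; next ((u - y) == (x * x)) evaluates to false; next v becomes 1; next at i=-1:; next v becomes -1; next at i=0:; next v becomes -3; next at i=1:; next v becomes -5; next u becomes 4; next final value 7; compute2 runs t becomes 6; next u becomes 2; next (!((u - y) != (x * x))) evaluates to false; next v becomes 1; next v becomes -1; next v becomes -3; next v becomes -5; next u becomes 4; next final value 7; both end at 7.
Every one of the 35 inputs gives matching results.
verdict: equivalent


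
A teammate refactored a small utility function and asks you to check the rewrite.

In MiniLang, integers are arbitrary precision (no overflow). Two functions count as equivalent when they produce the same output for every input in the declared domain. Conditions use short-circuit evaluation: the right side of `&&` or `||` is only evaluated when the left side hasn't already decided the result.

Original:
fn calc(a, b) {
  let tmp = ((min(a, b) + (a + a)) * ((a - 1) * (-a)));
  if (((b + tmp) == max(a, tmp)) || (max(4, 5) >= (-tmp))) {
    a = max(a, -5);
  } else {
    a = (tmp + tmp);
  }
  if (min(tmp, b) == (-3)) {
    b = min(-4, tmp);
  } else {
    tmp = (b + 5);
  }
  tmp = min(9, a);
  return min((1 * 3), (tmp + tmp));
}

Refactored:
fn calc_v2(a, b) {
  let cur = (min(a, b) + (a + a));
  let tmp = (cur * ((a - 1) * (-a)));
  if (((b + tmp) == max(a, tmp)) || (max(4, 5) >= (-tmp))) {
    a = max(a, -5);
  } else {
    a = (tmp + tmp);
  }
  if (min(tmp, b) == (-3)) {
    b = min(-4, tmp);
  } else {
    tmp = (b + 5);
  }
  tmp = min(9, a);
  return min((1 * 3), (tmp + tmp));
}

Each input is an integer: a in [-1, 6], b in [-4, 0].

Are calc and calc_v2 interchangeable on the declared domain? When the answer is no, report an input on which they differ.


Comparing the listings, the differences include: statement counts differ; local variable names differ.
Spot check at a=1, b=-2 — calc: tmp becomes 0; next (((b + tmp) == max(a, tmp)) || (max(4, 5) >= (-tmp))) evaluates to true; next a becomes 1; next (min(tmp, b) == (-3)) evaluates to false; next tmp becomes 3; next tmp becomes 1; next final value 2. calc_v2: cur becomes 0; next tmp becomes 0; next (((b + tmp) == max(a, tmp)) || (max(4, 5) >= (-tmp))) evaluates to true; next a becomes 1; next (min(tmp, b) == (-3)) evaluates to false; next tmp becomes 3; next tmp becomes 1; next final value 2. Both give 2.
Across all 40 domain points the two functions coincide.
verdict: equivalent


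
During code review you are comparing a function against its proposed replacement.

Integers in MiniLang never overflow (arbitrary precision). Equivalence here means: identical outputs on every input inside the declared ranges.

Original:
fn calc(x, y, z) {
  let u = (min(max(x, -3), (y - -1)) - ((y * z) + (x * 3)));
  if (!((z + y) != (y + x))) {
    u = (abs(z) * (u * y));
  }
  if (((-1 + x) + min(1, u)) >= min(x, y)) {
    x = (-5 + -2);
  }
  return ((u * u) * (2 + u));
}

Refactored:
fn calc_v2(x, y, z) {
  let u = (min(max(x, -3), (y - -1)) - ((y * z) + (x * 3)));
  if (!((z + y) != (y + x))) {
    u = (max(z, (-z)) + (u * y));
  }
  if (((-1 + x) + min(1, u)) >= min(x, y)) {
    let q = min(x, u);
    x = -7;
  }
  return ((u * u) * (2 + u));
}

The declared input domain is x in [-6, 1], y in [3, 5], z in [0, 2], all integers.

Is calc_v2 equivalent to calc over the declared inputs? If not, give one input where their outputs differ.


These are not equivalent — on x=1, y=3, z=1 the outputs split (-2925 vs -2352).
calc: u=-5, then (!((z + y) != (y + x))) is true, then u=-15, then (((-1 + x) + min(1, u)) >= min(x, y)) is false, then returns -2925
calc_v2: u=-5, then (!((z + y) != (y + x))) is true, then u=-14, then (((-1 + x) + min(1, u)) >= min(x, y)) is false, then returns -2352
verdict: not equivalent; witness: x=1, y=3, z=1


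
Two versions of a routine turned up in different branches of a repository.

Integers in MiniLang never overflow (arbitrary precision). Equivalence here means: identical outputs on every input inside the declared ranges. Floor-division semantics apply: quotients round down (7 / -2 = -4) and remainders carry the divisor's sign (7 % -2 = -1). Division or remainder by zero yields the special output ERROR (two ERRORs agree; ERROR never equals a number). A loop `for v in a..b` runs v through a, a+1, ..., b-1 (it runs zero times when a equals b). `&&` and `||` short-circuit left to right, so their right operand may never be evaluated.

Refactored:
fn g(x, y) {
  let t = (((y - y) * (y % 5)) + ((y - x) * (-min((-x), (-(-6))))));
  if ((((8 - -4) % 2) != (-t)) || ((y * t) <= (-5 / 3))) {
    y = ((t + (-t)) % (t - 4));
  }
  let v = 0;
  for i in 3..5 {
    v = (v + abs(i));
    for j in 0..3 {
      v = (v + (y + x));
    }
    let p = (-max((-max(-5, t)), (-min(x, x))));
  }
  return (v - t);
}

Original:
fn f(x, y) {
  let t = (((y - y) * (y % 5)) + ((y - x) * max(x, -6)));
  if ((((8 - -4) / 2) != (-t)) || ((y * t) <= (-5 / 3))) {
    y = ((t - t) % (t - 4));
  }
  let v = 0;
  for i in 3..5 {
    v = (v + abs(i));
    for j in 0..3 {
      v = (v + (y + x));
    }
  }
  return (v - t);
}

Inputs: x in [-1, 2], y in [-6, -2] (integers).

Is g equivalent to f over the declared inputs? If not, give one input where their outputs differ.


At x=0, y=-6: f gives 7, g gives -29.
verdict: not equivalent; witness: x=0, y=-6


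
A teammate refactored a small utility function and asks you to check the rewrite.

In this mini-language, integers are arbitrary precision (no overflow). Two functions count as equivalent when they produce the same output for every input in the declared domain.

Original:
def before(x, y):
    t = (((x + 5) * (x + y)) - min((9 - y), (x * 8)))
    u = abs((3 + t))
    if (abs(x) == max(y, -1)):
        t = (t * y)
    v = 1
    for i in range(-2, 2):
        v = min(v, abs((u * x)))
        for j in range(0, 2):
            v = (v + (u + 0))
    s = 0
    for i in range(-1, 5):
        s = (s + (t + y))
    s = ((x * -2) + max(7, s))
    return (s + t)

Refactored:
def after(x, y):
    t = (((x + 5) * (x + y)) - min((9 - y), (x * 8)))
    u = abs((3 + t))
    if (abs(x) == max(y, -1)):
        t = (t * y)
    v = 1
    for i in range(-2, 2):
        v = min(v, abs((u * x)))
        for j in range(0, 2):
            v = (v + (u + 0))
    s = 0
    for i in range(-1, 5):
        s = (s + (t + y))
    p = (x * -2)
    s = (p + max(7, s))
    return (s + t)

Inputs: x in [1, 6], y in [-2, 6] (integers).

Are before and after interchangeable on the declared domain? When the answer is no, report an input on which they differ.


Comparing the listings, the differences include: statement counts differ; also local variable names differ.
As a probe, take x=5, y=2: before runs t=63, then u=66, then (abs(x) == max(y, -1)) is false, then v=1, then (i=-2), then v=1, then (j=0), then v=67, then (j=1), then v=133, then (i=-1), then v=133, then (j=0), then v=199, then (j=1), then v=265, then (i=0), then v=265, then (j=0), then v=331, then (j=1), then v=397, then (i=1), then v=330, then (j=0), then v=396, then (j=1), then v=462, then s=0, then (i=-1), then s=65, then (i=0), then s=130, then (i=1), then s=195, then (i=2), then s=260, then (i=3), then s=325, then (i=4), then s=390, then s=380, then returns 443; after runs t=63, then u=66, then (abs(x) == max(y, -1)) is false, then v=1, then (i=-2), then v=1, then (j=0), then v=67, then (j=1), then v=133, then (i=-1), then v=133, then (j=0), then v=199, then (j=1), then v=265, then (i=0), then v=265, then (j=0), then v=331, then (j=1), then v=397, then (i=1), then v=330, then (j=0), then v=396, then (j=1), then v=462, then s=0, then (i=-1), then s=65, then (i=0), then s=130, then (i=1), then s=195, then (i=2), then s=260, then (i=3), then s=325, then (i=4), then s=390, then p=-10, then s=380, then returns 443; both end at 443.
Across all 54 domain points the two functions coincide.
verdict: equivalent


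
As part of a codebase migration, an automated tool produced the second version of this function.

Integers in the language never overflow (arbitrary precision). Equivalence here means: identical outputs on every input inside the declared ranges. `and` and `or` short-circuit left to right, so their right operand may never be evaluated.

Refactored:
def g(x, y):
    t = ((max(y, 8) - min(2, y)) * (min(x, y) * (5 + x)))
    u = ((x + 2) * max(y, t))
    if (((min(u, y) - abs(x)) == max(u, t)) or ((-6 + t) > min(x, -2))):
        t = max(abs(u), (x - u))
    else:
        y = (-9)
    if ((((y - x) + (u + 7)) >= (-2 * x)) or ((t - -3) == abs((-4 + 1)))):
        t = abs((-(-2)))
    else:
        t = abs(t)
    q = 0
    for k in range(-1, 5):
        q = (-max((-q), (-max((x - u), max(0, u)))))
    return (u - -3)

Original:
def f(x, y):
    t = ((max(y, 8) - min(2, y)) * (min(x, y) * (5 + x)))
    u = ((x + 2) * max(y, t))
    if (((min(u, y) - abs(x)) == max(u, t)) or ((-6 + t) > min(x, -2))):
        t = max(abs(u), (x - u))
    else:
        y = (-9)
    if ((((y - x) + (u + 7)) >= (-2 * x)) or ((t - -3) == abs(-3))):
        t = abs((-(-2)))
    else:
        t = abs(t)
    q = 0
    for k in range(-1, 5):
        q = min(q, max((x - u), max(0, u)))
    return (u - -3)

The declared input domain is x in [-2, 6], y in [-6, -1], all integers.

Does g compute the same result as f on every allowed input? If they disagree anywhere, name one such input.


Behavior is preserved: although arithmetic usage differs, plus min/max/abs usage differs, plus constant usage differs, the outputs never diverge.
Tracing x=-2, y=-4: f: t := -144 | u := 0 | (((min(u, y) - abs(x)) == max(u, t)) or ((-6 + t) > min(x, -2))): false | y := -9 | ((((y - x) + (u + 7)) >= (-2 * x)) or ((t - -3) == abs(-3))): false | t := 144 | q := 0 | iter k=-1: | q := 0 | iter k=0: | q := 0 | iter k=1: | q := 0 | iter k=2: | q := 0 | iter k=3: | q := 0 | iter k=4: | q := 0 | result 3 | g: t := -144 | u := 0 | (((min(u, y) - abs(x)) == max(u, t)) or ((-6 + t) > min(x, -2))): false | y := -9 | ((((y - x) + (u + 7)) >= (-2 * x)) or ((t - -3) == abs((-4 + 1)))): false | t := 144 | q := 0 | iter k=-1: | q := 0 | iter k=0: | q := 0 | iter k=1: | q := 0 | iter k=2: | q := 0 | iter k=3: | q := 0 | iter k=4: | q := 0 | result 3 — matching result 3.
Sweeping the whole domain (54 inputs) finds no disagreement.
verdict: equivalent


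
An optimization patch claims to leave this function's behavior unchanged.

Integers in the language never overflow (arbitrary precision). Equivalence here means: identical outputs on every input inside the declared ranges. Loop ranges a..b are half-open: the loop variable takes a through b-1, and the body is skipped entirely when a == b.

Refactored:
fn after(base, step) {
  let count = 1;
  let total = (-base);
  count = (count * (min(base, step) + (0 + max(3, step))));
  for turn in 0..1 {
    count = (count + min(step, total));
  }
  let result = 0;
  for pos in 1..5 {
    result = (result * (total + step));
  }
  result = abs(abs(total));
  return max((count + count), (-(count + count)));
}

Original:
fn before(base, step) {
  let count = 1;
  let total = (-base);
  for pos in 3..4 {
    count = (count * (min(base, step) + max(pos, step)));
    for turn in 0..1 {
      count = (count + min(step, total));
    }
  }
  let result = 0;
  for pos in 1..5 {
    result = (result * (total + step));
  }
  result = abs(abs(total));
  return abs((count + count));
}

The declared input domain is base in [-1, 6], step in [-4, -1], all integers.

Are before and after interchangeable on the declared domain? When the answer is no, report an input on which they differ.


Behavior is preserved: although statement counts differ; and loop structure differs; and arithmetic usage differs; and constant usage differs; and min/max/abs usage differs, the outputs never diverge.
As a probe, take base=-1, step=-2: before runs count := 1 | total := 1 | iter pos=3: | count := 1 | iter turn=0: | count := -1 | result := 0 | iter pos=1: | result := 0 | iter pos=2: | result := 0 | iter pos=3: | result := 0 | iter pos=4: | result := 0 | result := 1 | result 2; after runs count := 1 | total := 1 | count := 1 | iter turn=0: | count := -1 | result := 0 | iter pos=1: | result := 0 | iter pos=2: | result := 0 | iter pos=3: | result := 0 | iter pos=4: | result := 0 | result := 1 | result 2; both end at 2.
Checked all 32 inputs in the declared domain: the outputs agree on every one.
verdict: equivalent


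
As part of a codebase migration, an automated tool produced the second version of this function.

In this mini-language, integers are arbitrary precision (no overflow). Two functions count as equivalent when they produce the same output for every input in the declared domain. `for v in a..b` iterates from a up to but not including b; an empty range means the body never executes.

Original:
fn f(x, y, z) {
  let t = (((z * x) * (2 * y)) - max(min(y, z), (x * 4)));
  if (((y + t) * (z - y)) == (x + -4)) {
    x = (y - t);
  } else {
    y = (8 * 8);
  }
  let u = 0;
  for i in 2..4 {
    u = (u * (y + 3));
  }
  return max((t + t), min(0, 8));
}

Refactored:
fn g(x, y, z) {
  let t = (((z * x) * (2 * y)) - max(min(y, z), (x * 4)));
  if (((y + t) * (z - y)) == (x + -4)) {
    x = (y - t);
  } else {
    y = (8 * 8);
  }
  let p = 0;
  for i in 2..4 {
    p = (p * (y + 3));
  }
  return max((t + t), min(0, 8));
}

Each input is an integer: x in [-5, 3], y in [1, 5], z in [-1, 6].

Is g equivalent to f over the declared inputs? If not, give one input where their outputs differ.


Differences: local variable names differ — yet all 360 inputs agree.
verdict: equivalent


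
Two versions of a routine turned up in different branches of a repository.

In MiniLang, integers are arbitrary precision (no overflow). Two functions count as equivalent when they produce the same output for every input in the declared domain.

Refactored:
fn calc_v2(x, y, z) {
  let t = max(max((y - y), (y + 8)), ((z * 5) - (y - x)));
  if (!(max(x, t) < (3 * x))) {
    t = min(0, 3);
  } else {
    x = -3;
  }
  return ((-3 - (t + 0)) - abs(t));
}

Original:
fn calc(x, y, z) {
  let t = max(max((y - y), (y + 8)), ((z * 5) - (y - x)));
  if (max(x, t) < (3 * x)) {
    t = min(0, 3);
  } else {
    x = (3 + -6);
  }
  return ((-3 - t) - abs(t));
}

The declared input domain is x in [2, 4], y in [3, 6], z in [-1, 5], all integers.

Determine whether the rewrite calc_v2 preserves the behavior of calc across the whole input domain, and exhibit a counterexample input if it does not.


Not equivalent: x=2, y=3, z=-1 separates them (-25 vs -3).
calc: t=11, then (max(x, t) < (3 * x)) is false, then x=-3, then returns -25
calc_v2: t=11, then (!(max(x, t) < (3 * x))) is true, then t=0, then returns -3
verdict: not equivalent; witness: x=2, y=3, z=-1


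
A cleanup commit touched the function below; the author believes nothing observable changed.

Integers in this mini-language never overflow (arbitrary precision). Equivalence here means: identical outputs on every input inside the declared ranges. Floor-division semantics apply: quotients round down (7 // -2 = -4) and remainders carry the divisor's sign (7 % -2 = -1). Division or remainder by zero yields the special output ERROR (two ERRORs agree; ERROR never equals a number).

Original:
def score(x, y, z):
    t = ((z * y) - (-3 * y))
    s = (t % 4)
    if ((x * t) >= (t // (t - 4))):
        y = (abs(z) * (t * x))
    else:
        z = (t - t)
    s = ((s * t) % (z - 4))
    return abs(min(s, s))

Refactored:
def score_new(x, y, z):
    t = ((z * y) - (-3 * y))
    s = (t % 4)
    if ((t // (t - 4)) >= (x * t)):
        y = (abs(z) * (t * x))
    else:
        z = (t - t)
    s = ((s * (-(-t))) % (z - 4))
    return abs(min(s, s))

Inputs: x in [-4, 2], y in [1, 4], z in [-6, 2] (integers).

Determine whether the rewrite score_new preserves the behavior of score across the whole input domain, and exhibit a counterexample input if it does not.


Input x=-4, y=1, z=-5: 4 from score versus 0 from score_new.
verdict: not equivalent; witness: x=-4, y=1, z=-5
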